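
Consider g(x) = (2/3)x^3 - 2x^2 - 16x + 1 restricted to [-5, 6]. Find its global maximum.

59/3

g'(x) = 2x^2 - 4x - 16, which vanishes at x = -2 and x = 4.
Candidates: g(-5) = -157/3,  g(-2) = 59/3,  g(4) = -157/3,  g(6) = -23.
So the maximum is g(-2) = 59/3.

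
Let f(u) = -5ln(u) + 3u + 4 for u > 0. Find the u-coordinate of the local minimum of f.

f'(u) = -5/u + 3 = 0 gives u = 5/3.
f''(u) = 5/u², which is positive for u > 0, so this is a local minimum.
f(5/3) = -5·ln(5/3) + 5 + 4 ≈ 6.4459.

5/3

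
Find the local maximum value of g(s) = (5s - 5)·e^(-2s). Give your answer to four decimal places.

Differentiating with the product rule gives g'(s) = (-10s + 15)·e^(-2s). Since e^(-2s) > 0, the only critical point is s = 3/2.
g''(3/2) has the same sign as -10 < 0, so this is a local maximum.
g(3/2) = (5/2)·e^(-3) ≈ 0.1245.

0.1245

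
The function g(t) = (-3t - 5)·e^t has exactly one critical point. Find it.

Differentiating with the product rule gives g'(t) = (-3t - 8)·e^t. Since e^t > 0, the only critical point is t = -8/3.
g''(-8/3) has the same sign as -3 < 0, so this is a local maximum.
g(-8/3) = (3)·e^(-8/3) ≈ 0.2085.

-8/3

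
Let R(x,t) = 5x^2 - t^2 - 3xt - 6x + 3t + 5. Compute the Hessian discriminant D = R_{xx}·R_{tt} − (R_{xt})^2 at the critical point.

-29

∂R/∂x = 10x - 3t - 6 = 0 and ∂R/∂t = -3x - 2t + 3 = 0, so (x, t) = (21/29, 12/29).
The Hessian has R_{xx} = 10, R_{tt} = -2, R_{xt} = -3, giving D = -29 < 0, so the point is a saddle point.
D = (10)·(-2) − (-3)^2 = -29.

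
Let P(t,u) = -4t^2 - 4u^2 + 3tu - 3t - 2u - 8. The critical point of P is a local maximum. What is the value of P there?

-74/11

∂P/∂t = -8t + 3u - 3 = 0 and ∂P/∂u = 3t - 8u - 2 = 0, so (t, u) = (-6/11, -5/11).
The Hessian has P_{tt} = -8, P_{uu} = -8, P_{tu} = 3, giving D = 55 > 0 with P_{tt} < 0, so the point is a local maximum.
P(-6/11, -5/11) = -74/11.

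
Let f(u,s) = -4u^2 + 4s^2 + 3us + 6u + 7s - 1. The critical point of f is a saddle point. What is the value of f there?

-251/73

∂f/∂u = -8u + 3s + 6 = 0 and ∂f/∂s = 3u + 8s + 7 = 0, so (u, s) = (27/73, -74/73).
The Hessian has f_{uu} = -8, f_{ss} = 8, f_{us} = 3, giving D = -73 < 0, so the point is a saddle point.
f(27/73, -74/73) = -251/73.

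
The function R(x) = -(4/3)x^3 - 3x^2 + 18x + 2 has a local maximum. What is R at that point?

71/4

Critical points: R'(x) = -4x^2 - 6x + 18 vanishes at x = -3, 3/2.
Second-derivative test with R''(x) = -8x - 6: R''(-3) = 18 > 0 ⇒ local minimum; R''(3/2) = -18 < 0 ⇒ local maximum.
Thus R has its local maximum at x = 3/2, with value 71/4.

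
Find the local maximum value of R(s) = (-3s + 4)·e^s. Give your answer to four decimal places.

R'(s) = (-3)·e^s + (-3s + 4)·1·e^s = (-3s + 1)·e^s. Since e^s > 0, the only critical point is s = 1/3.
R''(1/3) has the same sign as -3 < 0, so this is a local maximum.
R(1/3) = (3)·e^(1/3) ≈ 4.1868.

4.1868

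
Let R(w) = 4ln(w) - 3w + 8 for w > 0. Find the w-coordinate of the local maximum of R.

R'(w) = 4/w − 3 = 0 gives w = 4/3.
R''(w) = -4/w², which is negative for w > 0, so this is a local maximum.
R(4/3) = 4·ln(4/3) - 4 + 8 ≈ 5.1507.

4/3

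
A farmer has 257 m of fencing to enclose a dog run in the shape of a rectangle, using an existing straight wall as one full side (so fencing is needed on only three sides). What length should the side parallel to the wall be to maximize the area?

257/2

Let the sides perpendicular to the wall have length x and the parallel side y, so 2x + y = 257 and the area is A = xy = x(257 − 2x).
A'(x) = 257 − 4x = 0 gives x = 257/4, and A''(x) = −4 < 0 confirms a maximum.
Then y = 257 − 2·257/4 = 257/2 and A = 66049/8.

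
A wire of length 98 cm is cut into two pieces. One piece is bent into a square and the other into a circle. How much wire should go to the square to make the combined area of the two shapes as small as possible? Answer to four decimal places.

54.8897

Let x be the length used for the square. Square side x/4; circle radius (98−x)/(2π).
A(x) = (x/4)² + π·((98−x)/(2π))² = x²/16 + (98−x)²/(4π) for 0 ≤ x ≤ 98. A'(x) = x/8 − (98−x)/(2π) = 0 gives x = 4·98/(π+4) ≈ 54.8897.
A'' = 1/8 + 1/(2π) > 0, so this gives the minimum combined area; x ≈ 54.8897 cm to the square.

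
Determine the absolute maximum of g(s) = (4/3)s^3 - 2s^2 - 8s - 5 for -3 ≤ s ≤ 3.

Differentiating, g'(s) = 4s^2 - 4s - 8; which vanishes at s = -1 and s = 2.
Evaluating at the critical points and endpoints: g(-3) = -35; g(-1) = -1/3; g(2) = -55/3; g(3) = -11.
So the maximum is g(-1) = -1/3.

-1/3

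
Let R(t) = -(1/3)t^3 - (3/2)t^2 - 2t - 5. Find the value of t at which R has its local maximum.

R'(t) = -t^2 - 3t - 2. Setting R'(t) = 0 gives t ∈ {-2, -1}.
Second-derivative test with R''(t) = -2t - 3: R''(-2) = 1 > 0 ⇒ local minimum; R''(-1) = -1 < 0 ⇒ local maximum.
So the local maximum value is R(-1) = -25/6.

-1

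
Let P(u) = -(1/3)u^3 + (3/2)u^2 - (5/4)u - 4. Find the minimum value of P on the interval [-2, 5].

-173/12

The derivative is -u^2 + 3u - 5/4, which vanishes at u = 1/2 and u = 5/2.
Evaluating at the critical points and endpoints: P(-2) = 43/6,  P(1/2) = -103/24,  P(5/2) = -71/24,  P(5) = -173/12.
So the minimum is P(5) = -173/12.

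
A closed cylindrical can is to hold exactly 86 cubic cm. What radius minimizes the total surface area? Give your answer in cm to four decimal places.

With radius r and height h, πr²h = 86 so h = 86/(πr²), and S(r) = 2πr² + 2πrh = 2πr² + 2·86/r.
S'(r) = 4πr − 2·86/r² = 0 ⇒ r³ = 86/(2π), so r ≈ 2.3921 and h = 2r ≈ 4.7841.
S''(r) = 4π + 4·86/r³ > 0, so this is the minimum; S ≈ 107.8566.

2.3921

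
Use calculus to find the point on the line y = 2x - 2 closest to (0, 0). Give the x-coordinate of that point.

Minimize D(x)^2 = (x + 0)^2 + (2x - 2)^2.
d/dx[D^2] = 2(x + 0) + 2·2·(2x - 2) = 0 ⇒ x = 4/5.
Then y = -2/5 and the distance is √(4/5) ≈ 0.8944.

4/5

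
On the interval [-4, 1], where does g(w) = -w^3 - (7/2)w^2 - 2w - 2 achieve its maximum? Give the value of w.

Differentiating, g'(w) = -3w^2 - 7w - 2; which vanishes at w = -2 and w = -1/3.
Evaluating at the critical points and endpoints: g(-4) = 14,  g(-2) = -4,  g(-1/3) = -91/54,  g(1) = -17/2.
Hence the absolute maximum is 14 at w = -4.

-4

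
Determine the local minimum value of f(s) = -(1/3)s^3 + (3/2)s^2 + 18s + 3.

-57/2

f'(s) = -s^2 + 3s + 18. Setting f'(s) = 0 gives s ∈ {-3, 6}.
Since f''(s) = -2s + 3, we get f''(-3) = 9 > 0 ⇒ local minimum; f''(6) = -9 < 0 ⇒ local maximum.
Thus f has its local minimum at s = -3, with value -57/2.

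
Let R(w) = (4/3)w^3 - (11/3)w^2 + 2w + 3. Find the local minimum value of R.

Critical points: R'(w) = 4w^2 - (22/3)w + 2 vanishes at w = 1/3, 3/2.
R''(w) = 8w - 22/3. R''(1/3) = -14/3 < 0 ⇒ local maximum; R''(3/2) = 14/3 > 0 ⇒ local minimum.
So the local minimum value is R(3/2) = 9/4.

9/4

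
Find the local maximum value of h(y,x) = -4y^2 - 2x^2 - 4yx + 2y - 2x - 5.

-5/2

∂h/∂y = -8y - 4x + 2 = 0 and ∂h/∂x = -4y - 4x - 2 = 0, so (y, x) = (1, -3/2).
The Hessian has h_{yy} = -8, h_{xx} = -4, h_{yx} = -4, giving D = 16 > 0 with h_{yy} < 0, so the point is a local maximum.
h(1, -3/2) = -5/2.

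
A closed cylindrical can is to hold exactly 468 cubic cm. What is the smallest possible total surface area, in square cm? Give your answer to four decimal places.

333.6915

With radius r and height h, πr²h = 468 so h = 468/(πr²), and S(r) = 2πr² + 2πrh = 2πr² + 2·468/r.
S'(r) = 4πr − 2·468/r² = 0 ⇒ r³ = 468/(2π), so r ≈ 4.2075 and h = 2r ≈ 8.4150.
S''(r) = 4π + 4·468/r³ > 0, so this is the minimum; S ≈ 333.6915.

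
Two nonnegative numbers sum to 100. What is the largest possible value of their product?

With x + y = 100, the product is P(x) = x(100 − x).
P'(x) = 100 − 2x = 0 gives x = 50; P'' = −2 < 0, so this is the maximum.
P = 50·50 = 2500.

2500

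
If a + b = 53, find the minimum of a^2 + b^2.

With a + b = 53, a^2 + b^2 = a^2 + (53 − a)^2.
The derivative 2a − 2(53 − a) = 4a − 106 vanishes at a = 53/2; second derivative 4 > 0, a minimum.
The minimum is 2·(53/2)^2 = 2809/2.

2809/2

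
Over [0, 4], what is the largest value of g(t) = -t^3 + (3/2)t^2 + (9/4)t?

27/8

Differentiating, g'(t) = -3t^2 + 3t + 9/4; whose only zero in [0, 4] is t = 3/2.
Evaluating at the critical points and endpoints: g(0) = 0; g(3/2) = 27/8; g(4) = -31.
Hence the absolute maximum is 27/8 at t = 3/2.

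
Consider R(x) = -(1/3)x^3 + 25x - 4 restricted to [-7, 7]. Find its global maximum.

238/3

R'(x) = -x^2 + 25, which vanishes at x = -5 and x = 5.
Evaluating at the critical points and endpoints: R(-7) = -194/3; R(-5) = -262/3; R(5) = 238/3; R(7) = 170/3.
Hence the absolute maximum is 238/3 at x = 5.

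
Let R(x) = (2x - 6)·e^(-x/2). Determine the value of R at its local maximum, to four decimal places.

0.3283

R'(x) = 2·e^(-x/2) + (2x - 6)·(-1/2)·e^(-x/2) = (-x + 5)·e^(-x/2). Since e^(-x/2) > 0, the only critical point is x = 5.
R''(5) has the same sign as -1 < 0, so this is a local maximum.
R(5) = (4)·e^(-5/2) ≈ 0.3283.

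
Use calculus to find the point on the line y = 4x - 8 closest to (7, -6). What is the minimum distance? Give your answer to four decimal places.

Minimize D(x)^2 = (x - 7)^2 + (4x - 2)^2.
d/dx[D^2] = 2(x - 7) + 2·4·(4x - 2) = 0 ⇒ x = 15/17.
Then y = -76/17 and the distance is √(676/17) ≈ 6.3059.

6.3059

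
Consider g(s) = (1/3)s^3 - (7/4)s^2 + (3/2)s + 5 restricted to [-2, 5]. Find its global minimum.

The derivative is s^2 - (7/2)s + 3/2, which vanishes at s = 1/2 and s = 3.
Evaluating at the critical points and endpoints: g(-2) = -23/3, g(1/2) = 257/48, g(3) = 11/4, g(5) = 125/12.
The minimum over the interval is -23/3, attained at s = -2.

-23/3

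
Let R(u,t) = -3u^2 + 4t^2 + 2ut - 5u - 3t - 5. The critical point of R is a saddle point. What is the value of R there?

∂R/∂u = -6u + 2t - 5 = 0 and ∂R/∂t = 2u + 8t - 3 = 0, so (u, t) = (-17/26, 7/13).
The Hessian has R_{uu} = -6, R_{tt} = 8, R_{ut} = 2, giving D = -52 < 0, so the point is a saddle point.
R(-17/26, 7/13) = -217/52.

-217/52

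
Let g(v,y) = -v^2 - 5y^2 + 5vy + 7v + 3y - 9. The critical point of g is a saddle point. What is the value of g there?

-404/5

∂g/∂v = -2v + 5y + 7 = 0 and ∂g/∂y = 5v - 10y + 3 = 0, so (v, y) = (-17, -41/5).
The Hessian has g_{vv} = -2, g_{yy} = -10, g_{vy} = 5, giving D = -5 < 0, so the point is a saddle point.
g(-17, -41/5) = -404/5.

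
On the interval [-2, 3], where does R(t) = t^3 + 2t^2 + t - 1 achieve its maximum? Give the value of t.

3

Differentiating, R'(t) = 3t^2 + 4t + 1; which vanishes at t = -1 and t = -1/3.
Evaluating at the critical points and endpoints: R(-2) = -3; R(-1) = -1; R(-1/3) = -31/27; R(3) = 47.
The maximum over the interval is 47, attained at t = 3.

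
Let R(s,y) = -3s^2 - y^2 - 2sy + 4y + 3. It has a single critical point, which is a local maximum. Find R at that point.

9

∂R/∂s = -6s - 2y = 0 and ∂R/∂y = -2s - 2y + 4 = 0, so (s, y) = (-1, 3).
The Hessian has R_{ss} = -6, R_{yy} = -2, R_{sy} = -2, giving D = 8 > 0 with R_{ss} < 0, so the point is a local maximum.
R(-1, 3) = 9.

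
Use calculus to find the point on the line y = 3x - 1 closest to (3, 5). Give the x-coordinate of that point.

21/10

Minimize D(x)^2 = (x - 3)^2 + (3x - 6)^2.
d/dx[D^2] = 2(x - 3) + 2·3·(3x - 6) = 0 ⇒ x = 21/10.
Then y = 53/10 and the distance is √(9/10) ≈ 0.9487.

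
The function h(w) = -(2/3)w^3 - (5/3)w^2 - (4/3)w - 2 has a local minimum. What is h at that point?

-5/3

h'(w) = -2w^2 - (10/3)w - 4/3. Setting h'(w) = 0 gives w ∈ {-1, -2/3}.
h''(w) = -4w - 10/3. h''(-1) = 2/3 > 0 ⇒ local minimum; h''(-2/3) = -2/3 < 0 ⇒ local maximum.
The local minimum is h(-1) = -5/3.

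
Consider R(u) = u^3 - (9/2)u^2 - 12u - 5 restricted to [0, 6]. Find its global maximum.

The derivative is 3u^2 - 9u - 12, whose only zero in [0, 6] is u = 4.
Evaluating at the critical points and endpoints: R(0) = -5, R(4) = -61, R(6) = -23.
Hence the absolute maximum is -5 at u = 0.

-5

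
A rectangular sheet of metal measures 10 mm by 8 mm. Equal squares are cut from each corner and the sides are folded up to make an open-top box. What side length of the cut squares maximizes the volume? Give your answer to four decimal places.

With cut size x, the volume is V(x) = x(10 − 2x)(8 − 2x) for 0 < x < 4.
V'(x) = 12x^2 − 72x + 80. Setting V'(x) = 0 gives x ≈ 1.4725 (the root in (0, 4)).
V''(x) = 24x − 72 is negative there, so this is the maximum; V ≈ 52.5138.

1.4725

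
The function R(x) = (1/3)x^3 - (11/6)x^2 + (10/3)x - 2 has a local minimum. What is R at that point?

0

R'(x) = x^2 - (11/3)x + 10/3 = 0 at x = 5/3, 2.
Second-derivative test with R''(x) = 2x - 11/3: R''(5/3) = -1/3 < 0 ⇒ local maximum; R''(2) = 1/3 > 0 ⇒ local minimum.
Thus R has its local minimum at x = 2, with value 0.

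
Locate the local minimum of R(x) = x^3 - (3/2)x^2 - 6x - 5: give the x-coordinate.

2

R'(x) = 3x^2 - 3x - 6. Setting R'(x) = 0 gives x ∈ {-1, 2}.
Since R''(x) = 6x - 3, we get R''(-1) = -9 < 0 ⇒ local maximum; R''(2) = 9 > 0 ⇒ local minimum.
Thus R has its local minimum at x = 2, with value -15.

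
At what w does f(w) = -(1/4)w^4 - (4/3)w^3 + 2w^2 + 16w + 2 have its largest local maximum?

f'(w) = -w^3 - 4w^2 + 4w + 16 = 0 at w = -4, -2, 2.
f''(w) = -3w^2 - 8w + 4. f''(-4) = -12 < 0 ⇒ local maximum; f''(-2) = 8 > 0 ⇒ local minimum; f''(2) = -24 < 0 ⇒ local maximum.
Thus f has its largest local maximum at w = 2, with value 82/3.

2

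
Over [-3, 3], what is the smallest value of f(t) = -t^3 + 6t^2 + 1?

1

The derivative is -3t^2 + 12t, whose only zero in [-3, 3] is t = 0.
Candidates: f(-3) = 82; f(0) = 1; f(3) = 28.
The minimum over the interval is 1, attained at t = 0.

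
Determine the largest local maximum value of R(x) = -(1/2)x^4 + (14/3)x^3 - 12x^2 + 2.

2

Critical points: R'(x) = -2x^3 + 14x^2 - 24x vanishes at x = 0, 3, 4.
Since R''(x) = -6x^2 + 28x - 24, we get R''(0) = -24 < 0 ⇒ local maximum; R''(3) = 6 > 0 ⇒ local minimum; R''(4) = -8 < 0 ⇒ local maximum.
So the largest local maximum value is R(0) = 2.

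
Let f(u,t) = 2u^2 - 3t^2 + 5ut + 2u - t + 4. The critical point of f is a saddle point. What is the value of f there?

∂f/∂u = 4u + 5t + 2 = 0 and ∂f/∂t = 5u - 6t - 1 = 0, so (u, t) = (-1/7, -2/7).
The Hessian has f_{uu} = 4, f_{tt} = -6, f_{ut} = 5, giving D = -49 < 0, so the point is a saddle point.
f(-1/7, -2/7) = 4.

4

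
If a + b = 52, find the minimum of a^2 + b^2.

1352

With a + b = 52, a^2 + b^2 = a^2 + (52 − a)^2.
The derivative 2a − 2(52 − a) = 4a − 104 vanishes at a = 26; second derivative 4 > 0, a minimum.
The minimum is 2·(26)^2 = 1352.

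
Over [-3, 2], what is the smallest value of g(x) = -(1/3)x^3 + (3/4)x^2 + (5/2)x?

g'(x) = -x^2 + (3/2)x + 5/2, whose only zero in [-3, 2] is x = -1.
Candidates: g(-3) = 33/4,  g(-1) = -17/12,  g(2) = 16/3.
The minimum over the interval is -17/12, attained at x = -1.

-17/12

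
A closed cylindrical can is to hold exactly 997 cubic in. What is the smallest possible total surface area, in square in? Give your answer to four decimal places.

552.4733

With radius r and height h, πr²h = 997 so h = 997/(πr²), and S(r) = 2πr² + 2πrh = 2πr² + 2·997/r.
S'(r) = 4πr − 2·997/r² = 0 ⇒ r³ = 997/(2π), so r ≈ 5.4138 and h = 2r ≈ 10.8277.
S''(r) = 4π + 4·997/r³ > 0, so this is the minimum; S ≈ 552.4733.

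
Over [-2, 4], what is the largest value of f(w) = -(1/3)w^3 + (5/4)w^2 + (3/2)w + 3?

39/4

f'(w) = -w^2 + (5/2)w + 3/2, which vanishes at w = -1/2 and w = 3.
Evaluating at the critical points and endpoints: f(-2) = 23/3,  f(-1/2) = 125/48,  f(3) = 39/4,  f(4) = 23/3.
The maximum over the interval is 39/4, attained at w = 3.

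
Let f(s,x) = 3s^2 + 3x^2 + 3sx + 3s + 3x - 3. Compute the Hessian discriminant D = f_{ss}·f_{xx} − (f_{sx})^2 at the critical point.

∂f/∂s = 6s + 3x + 3 = 0 and ∂f/∂x = 3s + 6x + 3 = 0, so (s, x) = (-1/3, -1/3).
The Hessian has f_{ss} = 6, f_{xx} = 6, f_{sx} = 3, giving D = 27 > 0 with f_{ss} > 0, so the point is a local minimum.
D = (6)·(6) − (3)^2 = 27.

27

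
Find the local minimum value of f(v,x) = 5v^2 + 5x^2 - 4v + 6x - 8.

-53/5

∂f/∂v = 10v - 4 = 0 and ∂f/∂x = 10x + 6 = 0, so (v, x) = (2/5, -3/5).
The Hessian has f_{vv} = 10, f_{xx} = 10, f_{vx} = 0, giving D = 100 > 0 with f_{vv} > 0, so the point is a local minimum.
f(2/5, -3/5) = -53/5.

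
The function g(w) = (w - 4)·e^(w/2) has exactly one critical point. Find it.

Differentiating with the product rule gives g'(w) = ((1/2)w - 1)·e^(w/2). Since e^(w/2) > 0, the only critical point is w = 2.
g''(2) has the same sign as 1/2 > 0, so this is a local minimum.
g(2) = (-2)·e^(1) ≈ -5.4366.

2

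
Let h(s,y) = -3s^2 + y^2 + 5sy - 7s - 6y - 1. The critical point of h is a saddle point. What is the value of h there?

∂h/∂s = -6s + 5y - 7 = 0 and ∂h/∂y = 5s + 2y - 6 = 0, so (s, y) = (16/37, 71/37).
The Hessian has h_{ss} = -6, h_{yy} = 2, h_{sy} = 5, giving D = -37 < 0, so the point is a saddle point.
h(16/37, 71/37) = -306/37.

-306/37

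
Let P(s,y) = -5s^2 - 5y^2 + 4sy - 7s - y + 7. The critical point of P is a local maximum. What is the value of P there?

433/42

∂P/∂s = -10s + 4y - 7 = 0 and ∂P/∂y = 4s - 10y - 1 = 0, so (s, y) = (-37/42, -19/42).
The Hessian has P_{ss} = -10, P_{yy} = -10, P_{sy} = 4, giving D = 84 > 0 with P_{ss} < 0, so the point is a local maximum.
P(-37/42, -19/42) = 433/42.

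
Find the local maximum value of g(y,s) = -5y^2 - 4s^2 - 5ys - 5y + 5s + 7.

∂g/∂y = -10y - 5s - 5 = 0 and ∂g/∂s = -5y - 8s + 5 = 0, so (y, s) = (-13/11, 15/11).
The Hessian has g_{yy} = -10, g_{ss} = -8, g_{ys} = -5, giving D = 55 > 0 with g_{yy} < 0, so the point is a local maximum.
g(-13/11, 15/11) = 147/11.

147/11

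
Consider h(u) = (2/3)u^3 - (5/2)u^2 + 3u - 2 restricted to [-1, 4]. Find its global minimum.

The derivative is 2u^2 - 5u + 3, which vanishes at u = 1 and u = 3/2.
Evaluating at the critical points and endpoints: h(-1) = -49/6, h(1) = -5/6, h(3/2) = -7/8, h(4) = 38/3.
The minimum over the interval is -49/6, attained at u = -1.

-49/6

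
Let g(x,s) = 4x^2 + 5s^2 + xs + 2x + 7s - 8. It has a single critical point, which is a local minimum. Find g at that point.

-834/79

∂g/∂x = 8x + s + 2 = 0 and ∂g/∂s = x + 10s + 7 = 0, so (x, s) = (-13/79, -54/79).
The Hessian has g_{xx} = 8, g_{ss} = 10, g_{xs} = 1, giving D = 79 > 0 with g_{xx} > 0, so the point is a local minimum.
g(-13/79, -54/79) = -834/79.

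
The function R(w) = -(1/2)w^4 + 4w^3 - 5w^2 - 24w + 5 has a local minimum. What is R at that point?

R'(w) = -2w^3 + 12w^2 - 10w - 24 = 0 at w = -1, 3, 4.
Since R''(w) = -6w^2 + 24w - 10, we get R''(-1) = -40 < 0 ⇒ local maximum; R''(3) = 8 > 0 ⇒ local minimum; R''(4) = -10 < 0 ⇒ local maximum.
So the local minimum value is R(3) = -89/2.

-89/2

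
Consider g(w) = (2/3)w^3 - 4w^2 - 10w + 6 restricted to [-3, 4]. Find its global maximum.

34/3

g'(w) = 2w^2 - 8w - 10, whose only zero in [-3, 4] is w = -1.
Candidates: g(-3) = -18,  g(-1) = 34/3,  g(4) = -166/3.
Hence the absolute maximum is 34/3 at w = -1.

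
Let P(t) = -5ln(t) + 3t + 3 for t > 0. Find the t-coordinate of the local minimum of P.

P'(t) = -5/t + 3 = 0 gives t = 5/3.
P''(t) = 5/t², which is positive for t > 0, so this is a local minimum.
P(5/3) = -5·ln(5/3) + 5 + 3 ≈ 5.4459.

5/3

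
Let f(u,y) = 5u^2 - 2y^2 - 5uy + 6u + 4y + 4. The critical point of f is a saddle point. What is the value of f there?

388/65

∂f/∂u = 10u - 5y + 6 = 0 and ∂f/∂y = -5u - 4y + 4 = 0, so (u, y) = (-4/65, 14/13).
The Hessian has f_{uu} = 10, f_{yy} = -4, f_{uy} = -5, giving D = -65 < 0, so the point is a saddle point.
f(-4/65, 14/13) = 388/65.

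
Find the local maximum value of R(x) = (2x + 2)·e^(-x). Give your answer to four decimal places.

Differentiating with the product rule gives R'(x) = (-2x)·e^(-x). Since e^(-x) > 0, the only critical point is x = 0.
R''(0) has the same sign as -2 < 0, so this is a local maximum.
R(0) = (2)·e^(0) ≈ 2.0000.

2.0000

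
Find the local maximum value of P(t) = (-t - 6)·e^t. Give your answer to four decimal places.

By the product rule, P'(t) = (-t - 7)·e^t. Since e^t > 0, the only critical point is t = -7.
P''(-7) has the same sign as -1 < 0, so this is a local maximum.
P(-7) = (1)·e^(-7) ≈ 0.0009.

0.0009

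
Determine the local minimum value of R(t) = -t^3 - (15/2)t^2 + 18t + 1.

Critical points: R'(t) = -3t^2 - 15t + 18 vanishes at t = -6, 1.
Since R''(t) = -6t - 15, we get R''(-6) = 21 > 0 ⇒ local minimum; R''(1) = -21 < 0 ⇒ local maximum.
Thus R has its local minimum at t = -6, with value -161.

-161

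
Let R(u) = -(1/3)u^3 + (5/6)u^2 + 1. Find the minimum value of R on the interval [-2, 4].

The derivative is -u^2 + (5/3)u, which vanishes at u = 0 and u = 5/3.
Compare values at every candidate in [-2, 4]: R(-2) = 7, R(0) = 1, R(5/3) = 287/162, R(4) = -7.
So the minimum is R(4) = -7.

-7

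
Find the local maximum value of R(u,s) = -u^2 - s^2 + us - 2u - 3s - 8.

∂R/∂u = -2u + s - 2 = 0 and ∂R/∂s = u - 2s - 3 = 0, so (u, s) = (-7/3, -8/3).
The Hessian has R_{uu} = -2, R_{ss} = -2, R_{us} = 1, giving D = 3 > 0 with R_{uu} < 0, so the point is a local maximum.
R(-7/3, -8/3) = -5/3.

-5/3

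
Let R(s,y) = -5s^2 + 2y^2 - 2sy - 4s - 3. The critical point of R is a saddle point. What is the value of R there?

-25/11

∂R/∂s = -10s - 2y - 4 = 0 and ∂R/∂y = -2s + 4y = 0, so (s, y) = (-4/11, -2/11).
The Hessian has R_{ss} = -10, R_{yy} = 4, R_{sy} = -2, giving D = -44 < 0, so the point is a saddle point.
R(-4/11, -2/11) = -25/11.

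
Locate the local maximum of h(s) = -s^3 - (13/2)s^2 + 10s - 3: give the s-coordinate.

h'(s) = -3s^2 - 13s + 10. Setting h'(s) = 0 gives s ∈ {-5, 2/3}.
Second-derivative test with h''(s) = -6s - 13: h''(-5) = 17 > 0 ⇒ local minimum; h''(2/3) = -17 < 0 ⇒ local maximum.
Thus h has its local maximum at s = 2/3, with value 13/27.

2/3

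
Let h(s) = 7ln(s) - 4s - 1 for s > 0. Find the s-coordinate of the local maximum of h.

h'(s) = 7/s − 4 = 0 gives s = 7/4.
h''(s) = -7/s², which is negative for s > 0, so this is a local maximum.
h(7/4) = 7·ln(7/4) - 7 - 1 ≈ -4.0827.

7/4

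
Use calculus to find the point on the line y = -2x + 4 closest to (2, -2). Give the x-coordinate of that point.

Minimize D(x)^2 = (x - 2)^2 + (-2x + 6)^2.
d/dx[D^2] = 2(x - 2) + 2·(-2)·(-2x + 6) = 0 ⇒ x = 14/5.
Then y = -8/5 and the distance is √(4/5) ≈ 0.8944.

14/5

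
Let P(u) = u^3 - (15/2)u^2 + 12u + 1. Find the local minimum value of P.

-7

P'(u) = 3u^2 - 15u + 12 = 0 at u = 1, 4.
Since P''(u) = 6u - 15, we get P''(1) = -9 < 0 ⇒ local maximum; P''(4) = 9 > 0 ⇒ local minimum.
Thus P has its local minimum at u = 4, with value -7.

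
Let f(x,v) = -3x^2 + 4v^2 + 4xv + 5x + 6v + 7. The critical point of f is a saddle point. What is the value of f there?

5

∂f/∂x = -6x + 4v + 5 = 0 and ∂f/∂v = 4x + 8v + 6 = 0, so (x, v) = (1/4, -7/8).
The Hessian has f_{xx} = -6, f_{vv} = 8, f_{xv} = 4, giving D = -64 < 0, so the point is a saddle point.
f(1/4, -7/8) = 5.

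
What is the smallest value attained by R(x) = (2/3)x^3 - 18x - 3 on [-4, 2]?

-101/3

The derivative is 2x^2 - 18, whose only zero in [-4, 2] is x = -3.
Candidates: R(-4) = 79/3,  R(-3) = 33,  R(2) = -101/3.
Hence the absolute minimum is -101/3 at x = 2.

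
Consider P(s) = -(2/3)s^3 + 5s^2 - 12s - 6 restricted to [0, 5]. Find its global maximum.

-6

P'(s) = -2s^2 + 10s - 12, which vanishes at s = 2 and s = 3.
Evaluating at the critical points and endpoints: P(0) = -6,  P(2) = -46/3,  P(3) = -15,  P(5) = -73/3.
The maximum over the interval is -6, attained at s = 0.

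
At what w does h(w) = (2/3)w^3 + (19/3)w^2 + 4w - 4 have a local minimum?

-1/3

Critical points: h'(w) = 2w^2 + (38/3)w + 4 vanishes at w = -6, -1/3.
Second-derivative test with h''(w) = 4w + 38/3: h''(-6) = -34/3 < 0 ⇒ local maximum; h''(-1/3) = 34/3 > 0 ⇒ local minimum.
So the local minimum value is h(-1/3) = -377/81.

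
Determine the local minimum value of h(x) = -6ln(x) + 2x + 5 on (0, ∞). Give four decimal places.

h'(x) = -6/x + 2 = 0 gives x = 3.
h''(x) = 6/x², which is positive for x > 0, so this is a local minimum.
h(3) = -6·ln(3) + 6 + 5 ≈ 4.4083.

4.4083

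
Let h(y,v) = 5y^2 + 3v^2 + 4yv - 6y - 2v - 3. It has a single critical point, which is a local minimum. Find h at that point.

-53/11

∂h/∂y = 10y + 4v - 6 = 0 and ∂h/∂v = 4y + 6v - 2 = 0, so (y, v) = (7/11, -1/11).
The Hessian has h_{yy} = 10, h_{vv} = 6, h_{yv} = 4, giving D = 44 > 0 with h_{yy} > 0, so the point is a local minimum.
h(7/11, -1/11) = -53/11.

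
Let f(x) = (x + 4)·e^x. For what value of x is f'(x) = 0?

Differentiating with the product rule gives f'(x) = (x + 5)·e^x. Since e^x > 0, the only critical point is x = -5.
f''(-5) has the same sign as 1 > 0, so this is a local minimum.
f(-5) = (-1)·e^(-5) ≈ -0.0067.

-5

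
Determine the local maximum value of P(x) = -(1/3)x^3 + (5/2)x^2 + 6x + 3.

Critical points: P'(x) = -x^2 + 5x + 6 vanishes at x = -1, 6.
P''(x) = -2x + 5. P''(-1) = 7 > 0 ⇒ local minimum; P''(6) = -7 < 0 ⇒ local maximum.
The local maximum is P(6) = 57.

57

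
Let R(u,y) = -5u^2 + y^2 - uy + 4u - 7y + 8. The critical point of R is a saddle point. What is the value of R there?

-89/21

∂R/∂u = -10u - y + 4 = 0 and ∂R/∂y = -u + 2y - 7 = 0, so (u, y) = (1/21, 74/21).
The Hessian has R_{uu} = -10, R_{yy} = 2, R_{uy} = -1, giving D = -21 < 0, so the point is a saddle point.
R(1/21, 74/21) = -89/21.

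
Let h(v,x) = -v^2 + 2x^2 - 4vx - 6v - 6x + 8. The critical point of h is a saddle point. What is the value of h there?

31/2

∂h/∂v = -2v - 4x - 6 = 0 and ∂h/∂x = -4v + 4x - 6 = 0, so (v, x) = (-2, -1/2).
The Hessian has h_{vv} = -2, h_{xx} = 4, h_{vx} = -4, giving D = -24 < 0, so the point is a saddle point.
h(-2, -1/2) = 31/2.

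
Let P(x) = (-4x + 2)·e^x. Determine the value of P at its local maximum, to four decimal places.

By the product rule, P'(x) = (-4x - 2)·e^x. Since e^x > 0, the only critical point is x = -1/2.
P''(-1/2) has the same sign as -4 < 0, so this is a local maximum.
P(-1/2) = (4)·e^(-1/2) ≈ 2.4261.

2.4261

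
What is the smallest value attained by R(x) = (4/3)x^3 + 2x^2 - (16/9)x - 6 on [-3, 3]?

-56/3

The derivative is 4x^2 + 4x - 16/9, which vanishes at x = -4/3 and x = 1/3.
Candidates: R(-3) = -56/3, R(-4/3) = -262/81, R(1/3) = -512/81, R(3) = 128/3.
So the minimum is R(-3) = -56/3.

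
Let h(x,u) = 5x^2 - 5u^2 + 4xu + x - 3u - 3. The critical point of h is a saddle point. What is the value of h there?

-74/29

∂h/∂x = 10x + 4u + 1 = 0 and ∂h/∂u = 4x - 10u - 3 = 0, so (x, u) = (1/58, -17/58).
The Hessian has h_{xx} = 10, h_{uu} = -10, h_{xu} = 4, giving D = -116 < 0, so the point is a saddle point.
h(1/58, -17/58) = -74/29.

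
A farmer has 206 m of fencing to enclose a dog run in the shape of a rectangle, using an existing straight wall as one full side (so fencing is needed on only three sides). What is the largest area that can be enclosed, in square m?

10609/2

Let the sides perpendicular to the wall have length x and the parallel side y, so 2x + y = 206 and the area is A = xy = x(206 − 2x).
A'(x) = 206 − 4x = 0 gives x = 103/2, and A''(x) = −4 < 0 confirms a maximum.
Then y = 206 − 2·103/2 = 103 and A = 10609/2.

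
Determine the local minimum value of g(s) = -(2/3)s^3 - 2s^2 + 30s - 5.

g'(s) = -2s^2 - 4s + 30. Setting g'(s) = 0 gives s ∈ {-5, 3}.
g''(s) = -4s - 4. g''(-5) = 16 > 0 ⇒ local minimum; g''(3) = -16 < 0 ⇒ local maximum.
Thus g has its local minimum at s = -5, with value -365/3.

-365/3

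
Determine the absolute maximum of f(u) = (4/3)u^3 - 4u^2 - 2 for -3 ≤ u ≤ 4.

f'(u) = 4u^2 - 8u, which vanishes at u = 0 and u = 2.
Compare values at every candidate in [-3, 4]: f(-3) = -74, f(0) = -2, f(2) = -22/3, f(4) = 58/3.
Hence the absolute maximum is 58/3 at u = 4.

58/3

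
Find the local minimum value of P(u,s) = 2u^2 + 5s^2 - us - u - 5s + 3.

∂P/∂u = 4u - s - 1 = 0 and ∂P/∂s = -u + 10s - 5 = 0, so (u, s) = (5/13, 7/13).
The Hessian has P_{uu} = 4, P_{ss} = 10, P_{us} = -1, giving D = 39 > 0 with P_{uu} > 0, so the point is a local minimum.
P(5/13, 7/13) = 19/13.

19/13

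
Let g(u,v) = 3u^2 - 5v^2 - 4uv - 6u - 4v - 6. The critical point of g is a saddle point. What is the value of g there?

-123/19

∂g/∂u = 6u - 4v - 6 = 0 and ∂g/∂v = -4u - 10v - 4 = 0, so (u, v) = (11/19, -12/19).
The Hessian has g_{uu} = 6, g_{vv} = -10, g_{uv} = -4, giving D = -76 < 0, so the point is a saddle point.
g(11/19, -12/19) = -123/19.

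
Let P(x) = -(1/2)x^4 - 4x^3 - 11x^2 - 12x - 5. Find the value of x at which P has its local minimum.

-2

P'(x) = -2x^3 - 12x^2 - 22x - 12. Setting P'(x) = 0 gives x ∈ {-3, -2, -1}.
Second-derivative test with P''(x) = -6x^2 - 24x - 22: P''(-3) = -4 < 0 ⇒ local maximum; P''(-2) = 2 > 0 ⇒ local minimum; P''(-1) = -4 < 0 ⇒ local maximum.
The local minimum is P(-2) = -1.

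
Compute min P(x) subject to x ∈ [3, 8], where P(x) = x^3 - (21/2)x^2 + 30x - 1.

Differentiating, P'(x) = 3x^2 - 21x + 30; whose only zero in [3, 8] is x = 5.
Evaluating at the critical points and endpoints: P(3) = 43/2,  P(5) = 23/2,  P(8) = 79.
The minimum over the interval is 23/2, attained at x = 5.

23/2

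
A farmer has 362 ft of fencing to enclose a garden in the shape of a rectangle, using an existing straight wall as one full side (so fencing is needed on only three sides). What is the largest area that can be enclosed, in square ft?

Let the sides perpendicular to the wall have length x and the parallel side y, so 2x + y = 362 and the area is A = xy = x(362 − 2x).
A'(x) = 362 − 4x = 0 gives x = 181/2, and A''(x) = −4 < 0 confirms a maximum.
Then y = 362 − 2·181/2 = 181 and A = 32761/2.

32761/2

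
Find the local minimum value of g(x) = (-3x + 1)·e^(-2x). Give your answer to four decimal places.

g'(x) = (-3)·e^(-2x) + (-3x + 1)·(-2)·e^(-2x) = (6x - 5)·e^(-2x). Since e^(-2x) > 0, the only critical point is x = 5/6.
g''(5/6) has the same sign as 6 > 0, so this is a local minimum.
g(5/6) = (-3/2)·e^(-5/3) ≈ -0.2833.

-0.2833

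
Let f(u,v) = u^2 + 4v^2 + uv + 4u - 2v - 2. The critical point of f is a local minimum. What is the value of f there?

∂f/∂u = 2u + v + 4 = 0 and ∂f/∂v = u + 8v - 2 = 0, so (u, v) = (-34/15, 8/15).
The Hessian has f_{uu} = 2, f_{vv} = 8, f_{uv} = 1, giving D = 15 > 0 with f_{uu} > 0, so the point is a local minimum.
f(-34/15, 8/15) = -106/15.

-106/15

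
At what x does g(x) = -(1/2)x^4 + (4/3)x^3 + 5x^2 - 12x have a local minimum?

Critical points: g'(x) = -2x^3 + 4x^2 + 10x - 12 vanishes at x = -2, 1, 3.
Second-derivative test with g''(x) = -6x^2 + 8x + 10: g''(-2) = -30 < 0 ⇒ local maximum; g''(1) = 12 > 0 ⇒ local minimum; g''(3) = -20 < 0 ⇒ local maximum.
So the local minimum value is g(1) = -37/6.

1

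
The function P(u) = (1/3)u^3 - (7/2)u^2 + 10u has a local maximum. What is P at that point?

26/3

P'(u) = u^2 - 7u + 10. Setting P'(u) = 0 gives u ∈ {2, 5}.
Second-derivative test with P''(u) = 2u - 7: P''(2) = -3 < 0 ⇒ local maximum; P''(5) = 3 > 0 ⇒ local minimum.
Thus P has its local maximum at u = 2, with value 26/3.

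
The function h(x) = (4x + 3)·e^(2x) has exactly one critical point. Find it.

h'(x) = 4·e^(2x) + (4x + 3)·2·e^(2x) = (8x + 10)·e^(2x). Since e^(2x) > 0, the only critical point is x = -5/4.
h''(-5/4) has the same sign as 8 > 0, so this is a local minimum.
h(-5/4) = (-2)·e^(-5/2) ≈ -0.1642.

-5/4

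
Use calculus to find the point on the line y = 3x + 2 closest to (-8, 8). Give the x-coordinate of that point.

1

Minimize D(x)^2 = (x + 8)^2 + (3x - 6)^2.
d/dx[D^2] = 2(x + 8) + 2·3·(3x - 6) = 0 ⇒ x = 1.
Then y = 5 and the distance is √(90) ≈ 9.4868.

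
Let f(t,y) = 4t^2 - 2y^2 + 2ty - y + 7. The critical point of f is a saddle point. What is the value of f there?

∂f/∂t = 8t + 2y = 0 and ∂f/∂y = 2t - 4y - 1 = 0, so (t, y) = (1/18, -2/9).
The Hessian has f_{tt} = 8, f_{yy} = -4, f_{ty} = 2, giving D = -36 < 0, so the point is a saddle point.
f(1/18, -2/9) = 64/9.

64/9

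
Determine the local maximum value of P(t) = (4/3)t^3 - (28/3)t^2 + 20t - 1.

1019/81

P'(t) = 4t^2 - (56/3)t + 20 = 0 at t = 5/3, 3.
Second-derivative test with P''(t) = 8t - 56/3: P''(5/3) = -16/3 < 0 ⇒ local maximum; P''(3) = 16/3 > 0 ⇒ local minimum.
So the local maximum value is P(5/3) = 1019/81.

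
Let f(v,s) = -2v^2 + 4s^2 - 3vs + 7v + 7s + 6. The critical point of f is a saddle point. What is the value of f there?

491/41

∂f/∂v = -4v - 3s + 7 = 0 and ∂f/∂s = -3v + 8s + 7 = 0, so (v, s) = (77/41, -7/41).
The Hessian has f_{vv} = -4, f_{ss} = 8, f_{vs} = -3, giving D = -41 < 0, so the point is a saddle point.
f(77/41, -7/41) = 491/41.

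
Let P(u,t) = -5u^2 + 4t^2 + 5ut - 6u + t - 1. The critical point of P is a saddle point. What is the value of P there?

64/105

∂P/∂u = -10u + 5t - 6 = 0 and ∂P/∂t = 5u + 8t + 1 = 0, so (u, t) = (-53/105, 4/21).
The Hessian has P_{uu} = -10, P_{tt} = 8, P_{ut} = 5, giving D = -105 < 0, so the point is a saddle point.
P(-53/105, 4/21) = 64/105.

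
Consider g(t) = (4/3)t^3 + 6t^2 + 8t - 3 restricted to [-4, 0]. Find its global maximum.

-3

The derivative is 4t^2 + 12t + 8, which vanishes at t = -2 and t = -1.
Evaluating at the critical points and endpoints: g(-4) = -73/3,  g(-2) = -17/3,  g(-1) = -19/3,  g(0) = -3.
Hence the absolute maximum is -3 at t = 0.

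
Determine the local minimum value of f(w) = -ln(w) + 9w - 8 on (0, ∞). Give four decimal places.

-4.8028

f'(w) = -1/w + 9 = 0 gives w = 1/9.
f''(w) = 1/w², which is positive for w > 0, so this is a local minimum.
f(1/9) = -1·ln(1/9) + 1 - 8 ≈ -4.8028.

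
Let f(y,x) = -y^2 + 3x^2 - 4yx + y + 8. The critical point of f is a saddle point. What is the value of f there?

∂f/∂y = -2y - 4x + 1 = 0 and ∂f/∂x = -4y + 6x = 0, so (y, x) = (3/14, 1/7).
The Hessian has f_{yy} = -2, f_{xx} = 6, f_{yx} = -4, giving D = -28 < 0, so the point is a saddle point.
f(3/14, 1/7) = 227/28.

227/28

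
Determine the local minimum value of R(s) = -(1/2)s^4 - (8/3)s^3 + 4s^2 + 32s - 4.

R'(s) = -2s^3 - 8s^2 + 8s + 32 = 0 at s = -4, -2, 2.
Since R''(s) = -6s^2 - 16s + 8, we get R''(-4) = -24 < 0 ⇒ local maximum; R''(-2) = 16 > 0 ⇒ local minimum; R''(2) = -48 < 0 ⇒ local maximum.
The local minimum is R(-2) = -116/3.

-116/3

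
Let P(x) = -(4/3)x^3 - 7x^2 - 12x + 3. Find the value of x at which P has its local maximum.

-3/2

Critical points: P'(x) = -4x^2 - 14x - 12 vanishes at x = -2, -3/2.
P''(x) = -8x - 14. P''(-2) = 2 > 0 ⇒ local minimum; P''(-3/2) = -2 < 0 ⇒ local maximum.
So the local maximum value is P(-3/2) = 39/4.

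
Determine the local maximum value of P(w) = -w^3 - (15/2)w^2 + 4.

4

P'(w) = -3w^2 - 15w. Setting P'(w) = 0 gives w ∈ {-5, 0}.
P''(w) = -6w - 15. P''(-5) = 15 > 0 ⇒ local minimum; P''(0) = -15 < 0 ⇒ local maximum.
The local maximum is P(0) = 4.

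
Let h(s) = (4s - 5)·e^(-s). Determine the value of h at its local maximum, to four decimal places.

0.4216

Differentiating with the product rule gives h'(s) = (-4s + 9)·e^(-s). Since e^(-s) > 0, the only critical point is s = 9/4.
h''(9/4) has the same sign as -4 < 0, so this is a local maximum.
h(9/4) = (4)·e^(-9/4) ≈ 0.4216.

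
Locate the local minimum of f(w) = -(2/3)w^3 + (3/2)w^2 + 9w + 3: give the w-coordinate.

-3/2

f'(w) = -2w^2 + 3w + 9. Setting f'(w) = 0 gives w ∈ {-3/2, 3}.
f''(w) = -4w + 3. f''(-3/2) = 9 > 0 ⇒ local minimum; f''(3) = -9 < 0 ⇒ local maximum.
Thus f has its local minimum at w = -3/2, with value -39/8.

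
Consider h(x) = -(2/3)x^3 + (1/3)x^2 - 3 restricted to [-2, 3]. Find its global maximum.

The derivative is -2x^2 + (2/3)x, which vanishes at x = 0 and x = 1/3.
Compare values at every candidate in [-2, 3]: h(-2) = 11/3,  h(0) = -3,  h(1/3) = -242/81,  h(3) = -18.
The maximum over the interval is 11/3, attained at x = -2.

11/3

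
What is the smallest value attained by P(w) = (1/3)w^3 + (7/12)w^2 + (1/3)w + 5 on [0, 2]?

5

P'(w) = w^2 + (7/6)w + 1/3, which has no zeros in [0, 2].
Evaluating at the critical points and endpoints: P(0) = 5,  P(2) = 32/3.
So the minimum is P(0) = 5.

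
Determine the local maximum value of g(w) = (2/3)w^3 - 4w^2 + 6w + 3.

g'(w) = 2w^2 - 8w + 6. Setting g'(w) = 0 gives w ∈ {1, 3}.
Second-derivative test with g''(w) = 4w - 8: g''(1) = -4 < 0 ⇒ local maximum; g''(3) = 4 > 0 ⇒ local minimum.
The local maximum is g(1) = 17/3.

17/3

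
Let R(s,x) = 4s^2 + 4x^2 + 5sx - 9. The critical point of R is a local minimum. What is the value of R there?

∂R/∂s = 8s + 5x = 0 and ∂R/∂x = 5s + 8x = 0, so (s, x) = (0, 0).
The Hessian has R_{ss} = 8, R_{xx} = 8, R_{sx} = 5, giving D = 39 > 0 with R_{ss} > 0, so the point is a local minimum.
R(0, 0) = -9.

-9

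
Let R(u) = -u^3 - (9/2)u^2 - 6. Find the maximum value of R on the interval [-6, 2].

48

The derivative is -3u^2 - 9u, which vanishes at u = -3 and u = 0.
Compare values at every candidate in [-6, 2]: R(-6) = 48,  R(-3) = -39/2,  R(0) = -6,  R(2) = -32.
The maximum over the interval is 48, attained at u = -6.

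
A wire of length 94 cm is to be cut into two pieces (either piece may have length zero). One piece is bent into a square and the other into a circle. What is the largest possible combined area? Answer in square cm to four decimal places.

Let x be the length used for the square. Square side x/4; circle radius (94−x)/(2π).
A(x) = (x/4)² + π·((94−x)/(2π))² = x²/16 + (94−x)²/(4π) for 0 ≤ x ≤ 94. A'(x) = x/8 − (94−x)/(2π) = 0 gives x = 4·94/(π+4) ≈ 52.6493.
A'' > 0, so the interior critical point is a minimum; the maximum is at an endpoint. A(0) = 703.1465 and A(94) = 552.2500, so the largest area is 703.1465.

703.1465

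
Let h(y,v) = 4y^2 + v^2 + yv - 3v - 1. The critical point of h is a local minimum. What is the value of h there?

∂h/∂y = 8y + v = 0 and ∂h/∂v = y + 2v - 3 = 0, so (y, v) = (-1/5, 8/5).
The Hessian has h_{yy} = 8, h_{vv} = 2, h_{yv} = 1, giving D = 15 > 0 with h_{yy} > 0, so the point is a local minimum.
h(-1/5, 8/5) = -17/5.

-17/5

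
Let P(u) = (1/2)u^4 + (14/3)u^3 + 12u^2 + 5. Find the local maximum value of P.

55/2

Critical points: P'(u) = 2u^3 + 14u^2 + 24u vanishes at u = -4, -3, 0.
Since P''(u) = 6u^2 + 28u + 24, we get P''(-4) = 8 > 0 ⇒ local minimum; P''(-3) = -6 < 0 ⇒ local maximum; P''(0) = 24 > 0 ⇒ local minimum.
Thus P has its local maximum at u = -3, with value 55/2.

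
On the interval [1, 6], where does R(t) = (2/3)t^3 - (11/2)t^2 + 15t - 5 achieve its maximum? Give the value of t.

6

Differentiating, R'(t) = 2t^2 - 11t + 15; which vanishes at t = 5/2 and t = 3.
Evaluating at the critical points and endpoints: R(1) = 31/6,  R(5/2) = 205/24,  R(3) = 17/2,  R(6) = 31.
Hence the absolute maximum is 31 at t = 6.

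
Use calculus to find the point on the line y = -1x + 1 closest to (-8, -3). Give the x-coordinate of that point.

-2

Minimize D(x)^2 = (x + 8)^2 + (-x + 4)^2.
d/dx[D^2] = 2(x + 8) + 2·(-1)·(-x + 4) = 0 ⇒ x = -2.
Then y = 3 and the distance is √(72) ≈ 8.4853.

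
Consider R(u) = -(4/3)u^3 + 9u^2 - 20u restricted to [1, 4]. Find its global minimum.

-64/3

R'(u) = -4u^2 + 18u - 20, which vanishes at u = 2 and u = 5/2.
Compare values at every candidate in [1, 4]: R(1) = -37/3, R(2) = -44/3, R(5/2) = -175/12, R(4) = -64/3.
The minimum over the interval is -64/3, attained at u = 4.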